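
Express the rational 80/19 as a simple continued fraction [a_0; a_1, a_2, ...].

[4; 4, 1, 3]

Run the Euclidean algorithm on 80 and 19; the successive quotients are the partial quotients a_0, a_1, ... (each step inverts the fractional part left over by the previous one):
  80 = 4*19 + 4, so a_0 = 4.
  19 = 4*4 + 3, so a_1 = 4.
  4 = 1*3 + 1, so a_2 = 1.
  3 = 3*1 + 0, so a_3 = 3.
The remainder reaches 0 after 4 divisions, so the expansion has 4 partial quotients, read off in order.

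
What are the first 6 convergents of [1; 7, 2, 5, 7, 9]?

Using the convergent recurrence p_i = a_i*p_{i-1} + p_{i-2}, q_i = a_i*q_{i-1} + q_{i-2} with p_{-2}=0, p_{-1}=1, q_{-2}=1, q_{-1}=0:
  i=0: a_0=1, p_0 = 1*1 + 0 = 1, q_0 = 1*0 + 1 = 1.
  i=1: a_1=7, p_1 = 7*1 + 1 = 8, q_1 = 7*1 + 0 = 7.
  i=2: a_2=2, p_2 = 2*8 + 1 = 17, q_2 = 2*7 + 1 = 15.
  i=3: a_3=5, p_3 = 5*17 + 8 = 93, q_3 = 5*15 + 7 = 82.
  i=4: a_4=7, p_4 = 7*93 + 17 = 668, q_4 = 7*82 + 15 = 589.
  i=5: a_5=9, p_5 = 9*668 + 93 = 6105, q_5 = 9*589 + 82 = 5383.

1/1, 8/7, 17/15, 93/82, 668/589, 6105/5383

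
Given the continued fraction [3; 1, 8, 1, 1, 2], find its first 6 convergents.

3/1, 4/1, 35/9, 39/10, 74/19, 187/48

Using the convergent recurrence p_i = a_i*p_{i-1} + p_{i-2}, q_i = a_i*q_{i-1} + q_{i-2} with p_{-2}=0, p_{-1}=1, q_{-2}=1, q_{-1}=0:
  i=0: a_0=3, p_0 = 3*1 + 0 = 3, q_0 = 3*0 + 1 = 1.
  i=1: a_1=1, p_1 = 1*3 + 1 = 4, q_1 = 1*1 + 0 = 1.
  i=2: a_2=8, p_2 = 8*4 + 3 = 35, q_2 = 8*1 + 1 = 9.
  i=3: a_3=1, p_3 = 1*35 + 4 = 39, q_3 = 1*9 + 1 = 10.
  i=4: a_4=1, p_4 = 1*39 + 35 = 74, q_4 = 1*10 + 9 = 19.
  i=5: a_5=2, p_5 = 2*74 + 39 = 187, q_5 = 2*19 + 10 = 48.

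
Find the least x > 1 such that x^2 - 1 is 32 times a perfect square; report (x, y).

(x, y) = (17, 3)

First expand sqrt(32) as a continued fraction. With x_i = (sqrt(32) + m_i)/d_i and (m_0, d_0) = (0, 1): a_0 = floor(sqrt(32)) = 5, since 5^2 = 25 <= 32 < 36 = 6^2.
Iterate m_{i+1} = d_i*a_i - m_i, d_{i+1} = (32 - m_{i+1}^2)/d_i, a_{i+1} = floor((a_0 + m_{i+1})/d_{i+1}):
  m_1 = 1*5 - 0 = 5, d_1 = (32 - 5^2)/1 = 7/1 = 7, a_1 = floor((5 + 5)/7) = 1.
  m_2 = 7*1 - 5 = 2, d_2 = (32 - 2^2)/7 = 28/7 = 4, a_2 = floor((5 + 2)/4) = 1.
  m_3 = 4*1 - 2 = 2, d_3 = (32 - 2^2)/4 = 28/4 = 7, a_3 = floor((5 + 2)/7) = 1.
  m_4 = 7*1 - 2 = 5, d_4 = (32 - 5^2)/7 = 7/7 = 1, a_4 = floor((5 + 5)/1) = 10.
  m_5 = 1*10 - 5 = 5, d_5 = (32 - 5^2)/1 = 7/1 = 7: (m_5, d_5) = (m_1, d_1) = (5, 7), so from here the quotients repeat a_1, ..., a_4; the period length is 4.
So sqrt(32) = [5; (1, 1, 1, 10)] with period length k = 4.
k is even, so the fundamental solution of x^2 - 32y^2 = 1 is (p_{k-1}, q_{k-1}) = (p_3, q_3); compute convergents through index 3.
Convergents (p_i = a_i*p_{i-1} + p_{i-2}, q_i = a_i*q_{i-1} + q_{i-2} with p_{-2}=0, p_{-1}=1, q_{-2}=1, q_{-1}=0):
  i=0: a_0=5, p_0 = 5*1 + 0 = 5, q_0 = 5*0 + 1 = 1.
  i=1: a_1=1, p_1 = 1*5 + 1 = 6, q_1 = 1*1 + 0 = 1.
  i=2: a_2=1, p_2 = 1*6 + 5 = 11, q_2 = 1*1 + 1 = 2.
  i=3: a_3=1, p_3 = 1*11 + 6 = 17, q_3 = 1*2 + 1 = 3.
Check: 17^2 - 32*3^2 = 289 - 288 = 1, so (x, y) = (17, 3) solves the equation, and by the theorem it is the least positive solution.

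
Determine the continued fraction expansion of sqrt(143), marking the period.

Write x_i = (sqrt(143) + m_i)/d_i with (m_0, d_0) = (0, 1). a_0 = floor(sqrt(143)) = 11, since 11^2 = 121 <= 143 < 144 = 12^2.
Iterate m_{i+1} = d_i*a_i - m_i, d_{i+1} = (143 - m_{i+1}^2)/d_i, a_{i+1} = floor((a_0 + m_{i+1})/d_{i+1}):
  m_1 = 1*11 - 0 = 11, d_1 = (143 - 11^2)/1 = 22/1 = 22, a_1 = floor((11 + 11)/22) = 1.
  m_2 = 22*1 - 11 = 11, d_2 = (143 - 11^2)/22 = 22/22 = 1, a_2 = floor((11 + 11)/1) = 22.
  m_3 = 1*22 - 11 = 11, d_3 = (143 - 11^2)/1 = 22/1 = 22: (m_3, d_3) = (m_1, d_1) = (11, 22), so from here the quotients repeat a_1, a_2; the period length is 2.
Hence the expansion of sqrt(143) is a_0 = 11 followed by the repeating block 1, 22 (period 2).

[11; (1, 22)]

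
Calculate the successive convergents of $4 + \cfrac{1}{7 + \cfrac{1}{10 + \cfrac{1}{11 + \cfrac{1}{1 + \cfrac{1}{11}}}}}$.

4/1, 29/7, 294/71, 3263/788, 3557/859, 42390/10237

Using the convergent recurrence p_i = a_i*p_{i-1} + p_{i-2}, q_i = a_i*q_{i-1} + q_{i-2} with p_{-2}=0, p_{-1}=1, q_{-2}=1, q_{-1}=0:
  i=0: a_0=4, p_0 = 4*1 + 0 = 4, q_0 = 4*0 + 1 = 1.
  i=1: a_1=7, p_1 = 7*4 + 1 = 29, q_1 = 7*1 + 0 = 7.
  i=2: a_2=10, p_2 = 10*29 + 4 = 294, q_2 = 10*7 + 1 = 71.
  i=3: a_3=11, p_3 = 11*294 + 29 = 3263, q_3 = 11*71 + 7 = 788.
  i=4: a_4=1, p_4 = 1*3263 + 294 = 3557, q_4 = 1*788 + 71 = 859.
  i=5: a_5=11, p_5 = 11*3557 + 3263 = 42390, q_5 = 11*859 + 788 = 10237.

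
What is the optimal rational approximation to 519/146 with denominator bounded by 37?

32/9

Expand x = 519/146 as a continued fraction with the Euclidean algorithm:
  519 = 3*146 + 81, so a_0 = 3.
  146 = 1*81 + 65, so a_1 = 1.
  81 = 1*65 + 16, so a_2 = 1.
  65 = 4*16 + 1, so a_3 = 4.
  16 = 16*1 + 0, so a_4 = 16.
so x = [3; 1, 1, 4, 16].
Convergents (p_i = a_i*p_{i-1} + p_{i-2}, q_i = a_i*q_{i-1} + q_{i-2} with p_{-2}=0, p_{-1}=1, q_{-2}=1, q_{-1}=0), until the denominator exceeds 37:
  i=0: a_0=3, p_0 = 3*1 + 0 = 3, q_0 = 3*0 + 1 = 1.
  i=1: a_1=1, p_1 = 1*3 + 1 = 4, q_1 = 1*1 + 0 = 1.
  i=2: a_2=1, p_2 = 1*4 + 3 = 7, q_2 = 1*1 + 1 = 2.
  i=3: a_3=4, p_3 = 4*7 + 4 = 32, q_3 = 4*2 + 1 = 9.
  i=4: a_4=16, p_4 = 16*32 + 7 = 519, q_4 = 16*9 + 2 = 146.
q_4 = 146 > 37, so the last convergent with denominator <= 37 is p_3/q_3 = 32/9.
The closest fraction with denominator <= 37 is either p_3/q_3 or the intermediate fraction (k*p_3 + p_2)/(k*q_3 + q_2) with the largest k >= 1 whose denominator stays <= 37; these approach x as k grows, and every other convergent or intermediate fraction in range is farther away.
Largest k: floor((37 - q_2)/q_3) = floor((37 - 2)/9) = 3.
That gives (3*32 + 7)/(3*9 + 2) = 103/29.
Compare the errors: |x - 32/9| = |519*9 - 32*146|/(146*9) = 1/1314, and |x - 103/29| = |519*29 - 103*146|/(146*29) = 13/4234.
Cross-multiplying, 1*4234 = 4234 < 17082 = 13*1314, so 1/1314 is smaller: the convergent 32/9 is closer to x than 103/29.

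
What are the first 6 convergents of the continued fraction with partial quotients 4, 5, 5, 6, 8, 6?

4/1, 21/5, 109/26, 675/161, 5509/1314, 33729/8045

Using the convergent recurrence p_i = a_i*p_{i-1} + p_{i-2}, q_i = a_i*q_{i-1} + q_{i-2} with p_{-2}=0, p_{-1}=1, q_{-2}=1, q_{-1}=0:
  i=0: a_0=4, p_0 = 4*1 + 0 = 4, q_0 = 4*0 + 1 = 1.
  i=1: a_1=5, p_1 = 5*4 + 1 = 21, q_1 = 5*1 + 0 = 5.
  i=2: a_2=5, p_2 = 5*21 + 4 = 109, q_2 = 5*5 + 1 = 26.
  i=3: a_3=6, p_3 = 6*109 + 21 = 675, q_3 = 6*26 + 5 = 161.
  i=4: a_4=8, p_4 = 8*675 + 109 = 5509, q_4 = 8*161 + 26 = 1314.
  i=5: a_5=6, p_5 = 6*5509 + 675 = 33729, q_5 = 6*1314 + 161 = 8045.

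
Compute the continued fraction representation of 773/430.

Run the Euclidean algorithm on 773 and 430; the successive quotients are the partial quotients a_0, a_1, ... (each step inverts the fractional part left over by the previous one):
  773 = 1*430 + 343, so a_0 = 1.
  430 = 1*343 + 87, so a_1 = 1.
  343 = 3*87 + 82, so a_2 = 3.
  87 = 1*82 + 5, so a_3 = 1.
  82 = 16*5 + 2, so a_4 = 16.
  5 = 2*2 + 1, so a_5 = 2.
  2 = 2*1 + 0, so a_6 = 2.
The remainder reaches 0 after 7 divisions, so the expansion has 7 partial quotients, read off in order.

[1; 1, 3, 1, 16, 2, 2]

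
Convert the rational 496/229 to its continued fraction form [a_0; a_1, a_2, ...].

Run the Euclidean algorithm on 496 and 229; the successive quotients are the partial quotients a_0, a_1, ... (each step inverts the fractional part left over by the previous one):
  496 = 2*229 + 38, so a_0 = 2.
  229 = 6*38 + 1, so a_1 = 6.
  38 = 38*1 + 0, so a_2 = 38.
The remainder reaches 0 after 3 divisions, so the expansion has 3 partial quotients, read off in order.

[2; 6, 38]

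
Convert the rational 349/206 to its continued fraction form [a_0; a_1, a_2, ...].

Run the Euclidean algorithm on 349 and 206; the successive quotients are the partial quotients a_0, a_1, ... (each step inverts the fractional part left over by the previous one):
  349 = 1*206 + 143, so a_0 = 1.
  206 = 1*143 + 63, so a_1 = 1.
  143 = 2*63 + 17, so a_2 = 2.
  63 = 3*17 + 12, so a_3 = 3.
  17 = 1*12 + 5, so a_4 = 1.
  12 = 2*5 + 2, so a_5 = 2.
  5 = 2*2 + 1, so a_6 = 2.
  2 = 2*1 + 0, so a_7 = 2.
The remainder reaches 0 after 8 divisions, so the expansion has 8 partial quotients, read off in order.

[1; 1, 2, 3, 1, 2, 2, 2]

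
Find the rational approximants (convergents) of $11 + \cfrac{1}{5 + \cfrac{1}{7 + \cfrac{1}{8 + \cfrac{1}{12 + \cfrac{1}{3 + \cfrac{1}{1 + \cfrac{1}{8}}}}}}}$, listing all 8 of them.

11/1, 56/5, 403/36, 3280/293, 39763/3552, 122569/10949, 162332/14501, 1421225/126957

Using the convergent recurrence p_i = a_i*p_{i-1} + p_{i-2}, q_i = a_i*q_{i-1} + q_{i-2} with p_{-2}=0, p_{-1}=1, q_{-2}=1, q_{-1}=0:
  i=0: a_0=11, p_0 = 11*1 + 0 = 11, q_0 = 11*0 + 1 = 1.
  i=1: a_1=5, p_1 = 5*11 + 1 = 56, q_1 = 5*1 + 0 = 5.
  i=2: a_2=7, p_2 = 7*56 + 11 = 403, q_2 = 7*5 + 1 = 36.
  i=3: a_3=8, p_3 = 8*403 + 56 = 3280, q_3 = 8*36 + 5 = 293.
  i=4: a_4=12, p_4 = 12*3280 + 403 = 39763, q_4 = 12*293 + 36 = 3552.
  i=5: a_5=3, p_5 = 3*39763 + 3280 = 122569, q_5 = 3*3552 + 293 = 10949.
  i=6: a_6=1, p_6 = 1*122569 + 39763 = 162332, q_6 = 1*10949 + 3552 = 14501.
  i=7: a_7=8, p_7 = 8*162332 + 122569 = 1421225, q_7 = 8*14501 + 10949 = 126957.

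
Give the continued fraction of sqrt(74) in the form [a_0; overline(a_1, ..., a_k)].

Write x_i = (sqrt(74) + m_i)/d_i with (m_0, d_0) = (0, 1). a_0 = floor(sqrt(74)) = 8, since 8^2 = 64 <= 74 < 81 = 9^2.
Iterate m_{i+1} = d_i*a_i - m_i, d_{i+1} = (74 - m_{i+1}^2)/d_i, a_{i+1} = floor((a_0 + m_{i+1})/d_{i+1}):
  m_1 = 1*8 - 0 = 8, d_1 = (74 - 8^2)/1 = 10/1 = 10, a_1 = floor((8 + 8)/10) = 1.
  m_2 = 10*1 - 8 = 2, d_2 = (74 - 2^2)/10 = 70/10 = 7, a_2 = floor((8 + 2)/7) = 1.
  m_3 = 7*1 - 2 = 5, d_3 = (74 - 5^2)/7 = 49/7 = 7, a_3 = floor((8 + 5)/7) = 1.
  m_4 = 7*1 - 5 = 2, d_4 = (74 - 2^2)/7 = 70/7 = 10, a_4 = floor((8 + 2)/10) = 1.
  m_5 = 10*1 - 2 = 8, d_5 = (74 - 8^2)/10 = 10/10 = 1, a_5 = floor((8 + 8)/1) = 16.
  m_6 = 1*16 - 8 = 8, d_6 = (74 - 8^2)/1 = 10/1 = 10: (m_6, d_6) = (m_1, d_1) = (8, 10), so from here the quotients repeat a_1, ..., a_5; the period length is 5.
Hence the expansion of sqrt(74) is a_0 = 8 followed by the repeating block 1, 1, 1, 1, 16 (period 5).

[8; overline(1, 1, 1, 1, 16)]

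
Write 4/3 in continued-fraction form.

[1; 3]

Run the Euclidean algorithm on 4 and 3; the successive quotients are the partial quotients a_0, a_1, ... (each step inverts the fractional part left over by the previous one):
  4 = 1*3 + 1, so a_0 = 1.
  3 = 3*1 + 0, so a_1 = 3.
The remainder reaches 0 after 2 divisions, so the expansion has 2 partial quotients, read off in order.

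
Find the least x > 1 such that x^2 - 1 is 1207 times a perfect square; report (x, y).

(x, y) = (1159928, 33387)

First expand sqrt(1207) as a continued fraction. With x_i = (sqrt(1207) + m_i)/d_i and (m_0, d_0) = (0, 1): a_0 = floor(sqrt(1207)) = 34, since 34^2 = 1156 <= 1207 < 1225 = 35^2.
Iterate m_{i+1} = d_i*a_i - m_i, d_{i+1} = (1207 - m_{i+1}^2)/d_i, a_{i+1} = floor((a_0 + m_{i+1})/d_{i+1}):
  m_1 = 1*34 - 0 = 34, d_1 = (1207 - 34^2)/1 = 51/1 = 51, a_1 = floor((34 + 34)/51) = 1.
  m_2 = 51*1 - 34 = 17, d_2 = (1207 - 17^2)/51 = 918/51 = 18, a_2 = floor((34 + 17)/18) = 2.
  m_3 = 18*2 - 17 = 19, d_3 = (1207 - 19^2)/18 = 846/18 = 47, a_3 = floor((34 + 19)/47) = 1.
  m_4 = 47*1 - 19 = 28, d_4 = (1207 - 28^2)/47 = 423/47 = 9, a_4 = floor((34 + 28)/9) = 6.
  m_5 = 9*6 - 28 = 26, d_5 = (1207 - 26^2)/9 = 531/9 = 59, a_5 = floor((34 + 26)/59) = 1.
  m_6 = 59*1 - 26 = 33, d_6 = (1207 - 33^2)/59 = 118/59 = 2, a_6 = floor((34 + 33)/2) = 33.
  m_7 = 2*33 - 33 = 33, d_7 = (1207 - 33^2)/2 = 118/2 = 59, a_7 = floor((34 + 33)/59) = 1.
  m_8 = 59*1 - 33 = 26, d_8 = (1207 - 26^2)/59 = 531/59 = 9, a_8 = floor((34 + 26)/9) = 6.
  m_9 = 9*6 - 26 = 28, d_9 = (1207 - 28^2)/9 = 423/9 = 47, a_9 = floor((34 + 28)/47) = 1.
  m_10 = 47*1 - 28 = 19, d_10 = (1207 - 19^2)/47 = 846/47 = 18, a_10 = floor((34 + 19)/18) = 2.
  m_11 = 18*2 - 19 = 17, d_11 = (1207 - 17^2)/18 = 918/18 = 51, a_11 = floor((34 + 17)/51) = 1.
  m_12 = 51*1 - 17 = 34, d_12 = (1207 - 34^2)/51 = 51/51 = 1, a_12 = floor((34 + 34)/1) = 68.
  m_13 = 1*68 - 34 = 34, d_13 = (1207 - 34^2)/1 = 51/1 = 51: (m_13, d_13) = (m_1, d_1) = (34, 51), so from here the quotients repeat a_1, ..., a_12; the period length is 12.
So sqrt(1207) = [34; (1, 2, 1, 6, 1, 33, 1, 6, 1, 2, 1, 68)] with period length k = 12.
k is even, so the fundamental solution of x^2 - 1207y^2 = 1 is (p_{k-1}, q_{k-1}) = (p_11, q_11); compute convergents through index 11.
Convergents (p_i = a_i*p_{i-1} + p_{i-2}, q_i = a_i*q_{i-1} + q_{i-2} with p_{-2}=0, p_{-1}=1, q_{-2}=1, q_{-1}=0):
  i=0: a_0=34, p_0 = 34*1 + 0 = 34, q_0 = 34*0 + 1 = 1.
  i=1: a_1=1, p_1 = 1*34 + 1 = 35, q_1 = 1*1 + 0 = 1.
  i=2: a_2=2, p_2 = 2*35 + 34 = 104, q_2 = 2*1 + 1 = 3.
  i=3: a_3=1, p_3 = 1*104 + 35 = 139, q_3 = 1*3 + 1 = 4.
  i=4: a_4=6, p_4 = 6*139 + 104 = 938, q_4 = 6*4 + 3 = 27.
  i=5: a_5=1, p_5 = 1*938 + 139 = 1077, q_5 = 1*27 + 4 = 31.
  i=6: a_6=33, p_6 = 33*1077 + 938 = 36479, q_6 = 33*31 + 27 = 1050.
  i=7: a_7=1, p_7 = 1*36479 + 1077 = 37556, q_7 = 1*1050 + 31 = 1081.
  i=8: a_8=6, p_8 = 6*37556 + 36479 = 261815, q_8 = 6*1081 + 1050 = 7536.
  i=9: a_9=1, p_9 = 1*261815 + 37556 = 299371, q_9 = 1*7536 + 1081 = 8617.
  i=10: a_10=2, p_10 = 2*299371 + 261815 = 860557, q_10 = 2*8617 + 7536 = 24770.
  i=11: a_11=1, p_11 = 1*860557 + 299371 = 1159928, q_11 = 1*24770 + 8617 = 33387.
Check: 1159928^2 - 1207*33387^2 = 1345432965184 - 1345432965183 = 1, so (x, y) = (1159928, 33387) solves the equation, and by the theorem it is the least positive solution.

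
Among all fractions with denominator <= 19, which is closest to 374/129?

Expand x = 374/129 as a continued fraction with the Euclidean algorithm:
  374 = 2*129 + 116, so a_0 = 2.
  129 = 1*116 + 13, so a_1 = 1.
  116 = 8*13 + 12, so a_2 = 8.
  13 = 1*12 + 1, so a_3 = 1.
  12 = 12*1 + 0, so a_4 = 12.
so x = [2; 1, 8, 1, 12].
Convergents (p_i = a_i*p_{i-1} + p_{i-2}, q_i = a_i*q_{i-1} + q_{i-2} with p_{-2}=0, p_{-1}=1, q_{-2}=1, q_{-1}=0), until the denominator exceeds 19:
  i=0: a_0=2, p_0 = 2*1 + 0 = 2, q_0 = 2*0 + 1 = 1.
  i=1: a_1=1, p_1 = 1*2 + 1 = 3, q_1 = 1*1 + 0 = 1.
  i=2: a_2=8, p_2 = 8*3 + 2 = 26, q_2 = 8*1 + 1 = 9.
  i=3: a_3=1, p_3 = 1*26 + 3 = 29, q_3 = 1*9 + 1 = 10.
  i=4: a_4=12, p_4 = 12*29 + 26 = 374, q_4 = 12*10 + 9 = 129.
q_4 = 129 > 19, so the last convergent with denominator <= 19 is p_3/q_3 = 29/10.
The closest fraction with denominator <= 19 is either p_3/q_3 or the intermediate fraction (k*p_3 + p_2)/(k*q_3 + q_2) with the largest k >= 1 whose denominator stays <= 19; these approach x as k grows, and every other convergent or intermediate fraction in range is farther away.
Largest k: floor((19 - q_2)/q_3) = floor((19 - 9)/10) = 1.
That gives (1*29 + 26)/(1*10 + 9) = 55/19.
Compare the errors: |x - 29/10| = |374*10 - 29*129|/(129*10) = 1/1290, and |x - 55/19| = |374*19 - 55*129|/(129*19) = 11/2451.
Cross-multiplying, 1*2451 = 2451 < 14190 = 11*1290, so 1/1290 is smaller: the convergent 29/10 is closer to x than 55/19.

29/10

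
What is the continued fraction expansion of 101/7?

Run the Euclidean algorithm on 101 and 7; the successive quotients are the partial quotients a_0, a_1, ... (each step inverts the fractional part left over by the previous one):
  101 = 14*7 + 3, so a_0 = 14.
  7 = 2*3 + 1, so a_1 = 2.
  3 = 3*1 + 0, so a_2 = 3.
The remainder reaches 0 after 3 divisions, so the expansion has 3 partial quotients, read off in order.

[14; 2, 3]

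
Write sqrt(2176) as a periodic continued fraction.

[46; (1, 1, 1, 5, 6, 23, 6, 5, 1, 1, 1, 92)]

Write x_i = (sqrt(2176) + m_i)/d_i with (m_0, d_0) = (0, 1). a_0 = floor(sqrt(2176)) = 46, since 46^2 = 2116 <= 2176 < 2209 = 47^2.
Iterate m_{i+1} = d_i*a_i - m_i, d_{i+1} = (2176 - m_{i+1}^2)/d_i, a_{i+1} = floor((a_0 + m_{i+1})/d_{i+1}):
  m_1 = 1*46 - 0 = 46, d_1 = (2176 - 46^2)/1 = 60/1 = 60, a_1 = floor((46 + 46)/60) = 1.
  m_2 = 60*1 - 46 = 14, d_2 = (2176 - 14^2)/60 = 1980/60 = 33, a_2 = floor((46 + 14)/33) = 1.
  m_3 = 33*1 - 14 = 19, d_3 = (2176 - 19^2)/33 = 1815/33 = 55, a_3 = floor((46 + 19)/55) = 1.
  m_4 = 55*1 - 19 = 36, d_4 = (2176 - 36^2)/55 = 880/55 = 16, a_4 = floor((46 + 36)/16) = 5.
  m_5 = 16*5 - 36 = 44, d_5 = (2176 - 44^2)/16 = 240/16 = 15, a_5 = floor((46 + 44)/15) = 6.
  m_6 = 15*6 - 44 = 46, d_6 = (2176 - 46^2)/15 = 60/15 = 4, a_6 = floor((46 + 46)/4) = 23.
  m_7 = 4*23 - 46 = 46, d_7 = (2176 - 46^2)/4 = 60/4 = 15, a_7 = floor((46 + 46)/15) = 6.
  m_8 = 15*6 - 46 = 44, d_8 = (2176 - 44^2)/15 = 240/15 = 16, a_8 = floor((46 + 44)/16) = 5.
  m_9 = 16*5 - 44 = 36, d_9 = (2176 - 36^2)/16 = 880/16 = 55, a_9 = floor((46 + 36)/55) = 1.
  m_10 = 55*1 - 36 = 19, d_10 = (2176 - 19^2)/55 = 1815/55 = 33, a_10 = floor((46 + 19)/33) = 1.
  m_11 = 33*1 - 19 = 14, d_11 = (2176 - 14^2)/33 = 1980/33 = 60, a_11 = floor((46 + 14)/60) = 1.
  m_12 = 60*1 - 14 = 46, d_12 = (2176 - 46^2)/60 = 60/60 = 1, a_12 = floor((46 + 46)/1) = 92.
  m_13 = 1*92 - 46 = 46, d_13 = (2176 - 46^2)/1 = 60/1 = 60: (m_13, d_13) = (m_1, d_1) = (46, 60), so from here the quotients repeat a_1, ..., a_12; the period length is 12.
Hence the expansion of sqrt(2176) is a_0 = 46 followed by the repeating block 1, 1, 1, 5, 6, 23, 6, 5, 1, 1, 1, 92 (period 12).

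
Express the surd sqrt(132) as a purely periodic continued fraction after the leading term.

Write x_i = (sqrt(132) + m_i)/d_i with (m_0, d_0) = (0, 1). a_0 = floor(sqrt(132)) = 11, since 11^2 = 121 <= 132 < 144 = 12^2.
Iterate m_{i+1} = d_i*a_i - m_i, d_{i+1} = (132 - m_{i+1}^2)/d_i, a_{i+1} = floor((a_0 + m_{i+1})/d_{i+1}):
  m_1 = 1*11 - 0 = 11, d_1 = (132 - 11^2)/1 = 11/1 = 11, a_1 = floor((11 + 11)/11) = 2.
  m_2 = 11*2 - 11 = 11, d_2 = (132 - 11^2)/11 = 11/11 = 1, a_2 = floor((11 + 11)/1) = 22.
  m_3 = 1*22 - 11 = 11, d_3 = (132 - 11^2)/1 = 11/1 = 11: (m_3, d_3) = (m_1, d_1) = (11, 11), so from here the quotients repeat a_1, a_2; the period length is 2.
Hence the expansion of sqrt(132) is a_0 = 11 followed by the repeating block 2, 22 (period 2).

[11; (2, 22)]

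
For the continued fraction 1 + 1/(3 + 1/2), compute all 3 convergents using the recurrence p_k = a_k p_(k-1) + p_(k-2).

Using the convergent recurrence p_i = a_i*p_{i-1} + p_{i-2}, q_i = a_i*q_{i-1} + q_{i-2} with p_{-2}=0, p_{-1}=1, q_{-2}=1, q_{-1}=0:
  i=0: a_0=1, p_0 = 1*1 + 0 = 1, q_0 = 1*0 + 1 = 1.
  i=1: a_1=3, p_1 = 3*1 + 1 = 4, q_1 = 3*1 + 0 = 3.
  i=2: a_2=2, p_2 = 2*4 + 1 = 9, q_2 = 2*3 + 1 = 7.

1/1, 4/3, 9/7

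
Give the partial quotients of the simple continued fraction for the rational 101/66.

Run the Euclidean algorithm on 101 and 66; the successive quotients are the partial quotients a_0, a_1, ... (each step inverts the fractional part left over by the previous one):
  101 = 1*66 + 35, so a_0 = 1.
  66 = 1*35 + 31, so a_1 = 1.
  35 = 1*31 + 4, so a_2 = 1.
  31 = 7*4 + 3, so a_3 = 7.
  4 = 1*3 + 1, so a_4 = 1.
  3 = 3*1 + 0, so a_5 = 3.
The remainder reaches 0 after 6 divisions, so the expansion has 6 partial quotients, read off in order.

[1; 1, 1, 7, 1, 3]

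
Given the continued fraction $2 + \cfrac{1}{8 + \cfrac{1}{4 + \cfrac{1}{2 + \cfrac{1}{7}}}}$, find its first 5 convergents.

2/1, 17/8, 70/33, 157/74, 1169/551

Using the convergent recurrence p_i = a_i*p_{i-1} + p_{i-2}, q_i = a_i*q_{i-1} + q_{i-2} with p_{-2}=0, p_{-1}=1, q_{-2}=1, q_{-1}=0:
  i=0: a_0=2, p_0 = 2*1 + 0 = 2, q_0 = 2*0 + 1 = 1.
  i=1: a_1=8, p_1 = 8*2 + 1 = 17, q_1 = 8*1 + 0 = 8.
  i=2: a_2=4, p_2 = 4*17 + 2 = 70, q_2 = 4*8 + 1 = 33.
  i=3: a_3=2, p_3 = 2*70 + 17 = 157, q_3 = 2*33 + 8 = 74.
  i=4: a_4=7, p_4 = 7*157 + 70 = 1169, q_4 = 7*74 + 33 = 551.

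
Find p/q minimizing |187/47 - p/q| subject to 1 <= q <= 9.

Expand x = 187/47 as a continued fraction with the Euclidean algorithm:
  187 = 3*47 + 46, so a_0 = 3.
  47 = 1*46 + 1, so a_1 = 1.
  46 = 46*1 + 0, so a_2 = 46.
so x = [3; 1, 46].
Convergents (p_i = a_i*p_{i-1} + p_{i-2}, q_i = a_i*q_{i-1} + q_{i-2} with p_{-2}=0, p_{-1}=1, q_{-2}=1, q_{-1}=0), until the denominator exceeds 9:
  i=0: a_0=3, p_0 = 3*1 + 0 = 3, q_0 = 3*0 + 1 = 1.
  i=1: a_1=1, p_1 = 1*3 + 1 = 4, q_1 = 1*1 + 0 = 1.
  i=2: a_2=46, p_2 = 46*4 + 3 = 187, q_2 = 46*1 + 1 = 47.
q_2 = 47 > 9, so the last convergent with denominator <= 9 is p_1/q_1 = 4/1.
The closest fraction with denominator <= 9 is either p_1/q_1 or the intermediate fraction (k*p_1 + p_0)/(k*q_1 + q_0) with the largest k >= 1 whose denominator stays <= 9; these approach x as k grows, and every other convergent or intermediate fraction in range is farther away.
Largest k: floor((9 - q_0)/q_1) = floor((9 - 1)/1) = 8.
That gives (8*4 + 3)/(8*1 + 1) = 35/9.
Compare the errors: |x - 4/1| = |187*1 - 4*47|/(47*1) = 1/47, and |x - 35/9| = |187*9 - 35*47|/(47*9) = 38/423.
Cross-multiplying, 1*423 = 423 < 1786 = 38*47, so 1/47 is smaller: the convergent 4/1 is closer to x than 35/9.

4/1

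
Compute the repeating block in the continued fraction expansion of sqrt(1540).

Write x_i = (sqrt(1540) + m_i)/d_i with (m_0, d_0) = (0, 1). a_0 = floor(sqrt(1540)) = 39, since 39^2 = 1521 <= 1540 < 1600 = 40^2.
Iterate m_{i+1} = d_i*a_i - m_i, d_{i+1} = (1540 - m_{i+1}^2)/d_i, a_{i+1} = floor((a_0 + m_{i+1})/d_{i+1}):
  m_1 = 1*39 - 0 = 39, d_1 = (1540 - 39^2)/1 = 19/1 = 19, a_1 = floor((39 + 39)/19) = 4.
  m_2 = 19*4 - 39 = 37, d_2 = (1540 - 37^2)/19 = 171/19 = 9, a_2 = floor((39 + 37)/9) = 8.
  m_3 = 9*8 - 37 = 35, d_3 = (1540 - 35^2)/9 = 315/9 = 35, a_3 = floor((39 + 35)/35) = 2.
  m_4 = 35*2 - 35 = 35, d_4 = (1540 - 35^2)/35 = 315/35 = 9, a_4 = floor((39 + 35)/9) = 8.
  m_5 = 9*8 - 35 = 37, d_5 = (1540 - 37^2)/9 = 171/9 = 19, a_5 = floor((39 + 37)/19) = 4.
  m_6 = 19*4 - 37 = 39, d_6 = (1540 - 39^2)/19 = 19/19 = 1, a_6 = floor((39 + 39)/1) = 78.
  m_7 = 1*78 - 39 = 39, d_7 = (1540 - 39^2)/1 = 19/1 = 19: (m_7, d_7) = (m_1, d_1) = (39, 19), so from here the quotients repeat a_1, ..., a_6; the period length is 6.
Hence the expansion of sqrt(1540) is a_0 = 39 followed by the repeating block 4, 8, 2, 8, 4, 78 (period 6).

[39; (4, 8, 2, 8, 4, 78)]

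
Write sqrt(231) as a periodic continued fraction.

Write x_i = (sqrt(231) + m_i)/d_i with (m_0, d_0) = (0, 1). a_0 = floor(sqrt(231)) = 15, since 15^2 = 225 <= 231 < 256 = 16^2.
Iterate m_{i+1} = d_i*a_i - m_i, d_{i+1} = (231 - m_{i+1}^2)/d_i, a_{i+1} = floor((a_0 + m_{i+1})/d_{i+1}):
  m_1 = 1*15 - 0 = 15, d_1 = (231 - 15^2)/1 = 6/1 = 6, a_1 = floor((15 + 15)/6) = 5.
  m_2 = 6*5 - 15 = 15, d_2 = (231 - 15^2)/6 = 6/6 = 1, a_2 = floor((15 + 15)/1) = 30.
  m_3 = 1*30 - 15 = 15, d_3 = (231 - 15^2)/1 = 6/1 = 6: (m_3, d_3) = (m_1, d_1) = (15, 6), so from here the quotients repeat a_1, a_2; the period length is 2.
Hence the expansion of sqrt(231) is a_0 = 15 followed by the repeating block 5, 30 (period 2).

[15; (5, 30)]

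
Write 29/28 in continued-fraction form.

Run the Euclidean algorithm on 29 and 28; the successive quotients are the partial quotients a_0, a_1, ... (each step inverts the fractional part left over by the previous one):
  29 = 1*28 + 1, so a_0 = 1.
  28 = 28*1 + 0, so a_1 = 28.
The remainder reaches 0 after 2 divisions, so the expansion has 2 partial quotients, read off in order.

[1; 28]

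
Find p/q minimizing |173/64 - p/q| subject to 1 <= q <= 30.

73/27

Expand x = 173/64 as a continued fraction with the Euclidean algorithm:
  173 = 2*64 + 45, so a_0 = 2.
  64 = 1*45 + 19, so a_1 = 1.
  45 = 2*19 + 7, so a_2 = 2.
  19 = 2*7 + 5, so a_3 = 2.
  7 = 1*5 + 2, so a_4 = 1.
  5 = 2*2 + 1, so a_5 = 2.
  2 = 2*1 + 0, so a_6 = 2.
so x = [2; 1, 2, 2, 1, 2, 2].
Convergents (p_i = a_i*p_{i-1} + p_{i-2}, q_i = a_i*q_{i-1} + q_{i-2} with p_{-2}=0, p_{-1}=1, q_{-2}=1, q_{-1}=0), until the denominator exceeds 30:
  i=0: a_0=2, p_0 = 2*1 + 0 = 2, q_0 = 2*0 + 1 = 1.
  i=1: a_1=1, p_1 = 1*2 + 1 = 3, q_1 = 1*1 + 0 = 1.
  i=2: a_2=2, p_2 = 2*3 + 2 = 8, q_2 = 2*1 + 1 = 3.
  i=3: a_3=2, p_3 = 2*8 + 3 = 19, q_3 = 2*3 + 1 = 7.
  i=4: a_4=1, p_4 = 1*19 + 8 = 27, q_4 = 1*7 + 3 = 10.
  i=5: a_5=2, p_5 = 2*27 + 19 = 73, q_5 = 2*10 + 7 = 27.
  i=6: a_6=2, p_6 = 2*73 + 27 = 173, q_6 = 2*27 + 10 = 64.
q_6 = 64 > 30, so the last convergent with denominator <= 30 is p_5/q_5 = 73/27.
The closest fraction with denominator <= 30 is either p_5/q_5 or the intermediate fraction (k*p_5 + p_4)/(k*q_5 + q_4) with the largest k >= 1 whose denominator stays <= 30; these approach x as k grows, and every other convergent or intermediate fraction in range is farther away.
Largest k: floor((30 - q_4)/q_5) = floor((30 - 10)/27) = 0.
Since k = 0, no intermediate fraction beyond p_5/q_5 has denominator <= 30, so the convergent 73/27 is the closest (its error is |173*27 - 73*64|/(64*27) = 1/1728).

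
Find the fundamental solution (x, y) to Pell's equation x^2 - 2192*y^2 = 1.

(x, y) = (6083073, 129928)

First expand sqrt(2192) as a continued fraction. With x_i = (sqrt(2192) + m_i)/d_i and (m_0, d_0) = (0, 1): a_0 = floor(sqrt(2192)) = 46, since 46^2 = 2116 <= 2192 < 2209 = 47^2.
Iterate m_{i+1} = d_i*a_i - m_i, d_{i+1} = (2192 - m_{i+1}^2)/d_i, a_{i+1} = floor((a_0 + m_{i+1})/d_{i+1}):
  m_1 = 1*46 - 0 = 46, d_1 = (2192 - 46^2)/1 = 76/1 = 76, a_1 = floor((46 + 46)/76) = 1.
  m_2 = 76*1 - 46 = 30, d_2 = (2192 - 30^2)/76 = 1292/76 = 17, a_2 = floor((46 + 30)/17) = 4.
  m_3 = 17*4 - 30 = 38, d_3 = (2192 - 38^2)/17 = 748/17 = 44, a_3 = floor((46 + 38)/44) = 1.
  m_4 = 44*1 - 38 = 6, d_4 = (2192 - 6^2)/44 = 2156/44 = 49, a_4 = floor((46 + 6)/49) = 1.
  m_5 = 49*1 - 6 = 43, d_5 = (2192 - 43^2)/49 = 343/49 = 7, a_5 = floor((46 + 43)/7) = 12.
  m_6 = 7*12 - 43 = 41, d_6 = (2192 - 41^2)/7 = 511/7 = 73, a_6 = floor((46 + 41)/73) = 1.
  m_7 = 73*1 - 41 = 32, d_7 = (2192 - 32^2)/73 = 1168/73 = 16, a_7 = floor((46 + 32)/16) = 4.
  m_8 = 16*4 - 32 = 32, d_8 = (2192 - 32^2)/16 = 1168/16 = 73, a_8 = floor((46 + 32)/73) = 1.
  m_9 = 73*1 - 32 = 41, d_9 = (2192 - 41^2)/73 = 511/73 = 7, a_9 = floor((46 + 41)/7) = 12.
  m_10 = 7*12 - 41 = 43, d_10 = (2192 - 43^2)/7 = 343/7 = 49, a_10 = floor((46 + 43)/49) = 1.
  m_11 = 49*1 - 43 = 6, d_11 = (2192 - 6^2)/49 = 2156/49 = 44, a_11 = floor((46 + 6)/44) = 1.
  m_12 = 44*1 - 6 = 38, d_12 = (2192 - 38^2)/44 = 748/44 = 17, a_12 = floor((46 + 38)/17) = 4.
  m_13 = 17*4 - 38 = 30, d_13 = (2192 - 30^2)/17 = 1292/17 = 76, a_13 = floor((46 + 30)/76) = 1.
  m_14 = 76*1 - 30 = 46, d_14 = (2192 - 46^2)/76 = 76/76 = 1, a_14 = floor((46 + 46)/1) = 92.
  m_15 = 1*92 - 46 = 46, d_15 = (2192 - 46^2)/1 = 76/1 = 76: (m_15, d_15) = (m_1, d_1) = (46, 76), so from here the quotients repeat a_1, ..., a_14; the period length is 14.
So sqrt(2192) = [46; (1, 4, 1, 1, 12, 1, 4, 1, 12, 1, 1, 4, 1, 92)] with period length k = 14.
k is even, so the fundamental solution of x^2 - 2192y^2 = 1 is (p_{k-1}, q_{k-1}) = (p_13, q_13); compute convergents through index 13.
Convergents (p_i = a_i*p_{i-1} + p_{i-2}, q_i = a_i*q_{i-1} + q_{i-2} with p_{-2}=0, p_{-1}=1, q_{-2}=1, q_{-1}=0):
  i=0: a_0=46, p_0 = 46*1 + 0 = 46, q_0 = 46*0 + 1 = 1.
  i=1: a_1=1, p_1 = 1*46 + 1 = 47, q_1 = 1*1 + 0 = 1.
  i=2: a_2=4, p_2 = 4*47 + 46 = 234, q_2 = 4*1 + 1 = 5.
  i=3: a_3=1, p_3 = 1*234 + 47 = 281, q_3 = 1*5 + 1 = 6.
  i=4: a_4=1, p_4 = 1*281 + 234 = 515, q_4 = 1*6 + 5 = 11.
  i=5: a_5=12, p_5 = 12*515 + 281 = 6461, q_5 = 12*11 + 6 = 138.
  i=6: a_6=1, p_6 = 1*6461 + 515 = 6976, q_6 = 1*138 + 11 = 149.
  i=7: a_7=4, p_7 = 4*6976 + 6461 = 34365, q_7 = 4*149 + 138 = 734.
  i=8: a_8=1, p_8 = 1*34365 + 6976 = 41341, q_8 = 1*734 + 149 = 883.
  i=9: a_9=12, p_9 = 12*41341 + 34365 = 530457, q_9 = 12*883 + 734 = 11330.
  i=10: a_10=1, p_10 = 1*530457 + 41341 = 571798, q_10 = 1*11330 + 883 = 12213.
  i=11: a_11=1, p_11 = 1*571798 + 530457 = 1102255, q_11 = 1*12213 + 11330 = 23543.
  i=12: a_12=4, p_12 = 4*1102255 + 571798 = 4980818, q_12 = 4*23543 + 12213 = 106385.
  i=13: a_13=1, p_13 = 1*4980818 + 1102255 = 6083073, q_13 = 1*106385 + 23543 = 129928.
Check: 6083073^2 - 2192*129928^2 = 37003777123329 - 37003777123328 = 1, so (x, y) = (6083073, 129928) solves the equation, and by the theorem it is the least positive solution.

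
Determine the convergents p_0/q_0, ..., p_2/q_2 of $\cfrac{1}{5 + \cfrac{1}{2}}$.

0/1, 1/5, 2/11

Using the convergent recurrence p_i = a_i*p_{i-1} + p_{i-2}, q_i = a_i*q_{i-1} + q_{i-2} with p_{-2}=0, p_{-1}=1, q_{-2}=1, q_{-1}=0:
  i=0: a_0=0, p_0 = 0*1 + 0 = 0, q_0 = 0*0 + 1 = 1.
  i=1: a_1=5, p_1 = 5*0 + 1 = 1, q_1 = 5*1 + 0 = 5.
  i=2: a_2=2, p_2 = 2*1 + 0 = 2, q_2 = 2*5 + 1 = 11.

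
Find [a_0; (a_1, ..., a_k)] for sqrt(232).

Write x_i = (sqrt(232) + m_i)/d_i with (m_0, d_0) = (0, 1). a_0 = floor(sqrt(232)) = 15, since 15^2 = 225 <= 232 < 256 = 16^2.
Iterate m_{i+1} = d_i*a_i - m_i, d_{i+1} = (232 - m_{i+1}^2)/d_i, a_{i+1} = floor((a_0 + m_{i+1})/d_{i+1}):
  m_1 = 1*15 - 0 = 15, d_1 = (232 - 15^2)/1 = 7/1 = 7, a_1 = floor((15 + 15)/7) = 4.
  m_2 = 7*4 - 15 = 13, d_2 = (232 - 13^2)/7 = 63/7 = 9, a_2 = floor((15 + 13)/9) = 3.
  m_3 = 9*3 - 13 = 14, d_3 = (232 - 14^2)/9 = 36/9 = 4, a_3 = floor((15 + 14)/4) = 7.
  m_4 = 4*7 - 14 = 14, d_4 = (232 - 14^2)/4 = 36/4 = 9, a_4 = floor((15 + 14)/9) = 3.
  m_5 = 9*3 - 14 = 13, d_5 = (232 - 13^2)/9 = 63/9 = 7, a_5 = floor((15 + 13)/7) = 4.
  m_6 = 7*4 - 13 = 15, d_6 = (232 - 15^2)/7 = 7/7 = 1, a_6 = floor((15 + 15)/1) = 30.
  m_7 = 1*30 - 15 = 15, d_7 = (232 - 15^2)/1 = 7/1 = 7: (m_7, d_7) = (m_1, d_1) = (15, 7), so from here the quotients repeat a_1, ..., a_6; the period length is 6.
Hence the expansion of sqrt(232) is a_0 = 15 followed by the repeating block 4, 3, 7, 3, 4, 30 (period 6).

[15; (4, 3, 7, 3, 4, 30)]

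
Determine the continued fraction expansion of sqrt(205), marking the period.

Write x_i = (sqrt(205) + m_i)/d_i with (m_0, d_0) = (0, 1). a_0 = floor(sqrt(205)) = 14, since 14^2 = 196 <= 205 < 225 = 15^2.
Iterate m_{i+1} = d_i*a_i - m_i, d_{i+1} = (205 - m_{i+1}^2)/d_i, a_{i+1} = floor((a_0 + m_{i+1})/d_{i+1}):
  m_1 = 1*14 - 0 = 14, d_1 = (205 - 14^2)/1 = 9/1 = 9, a_1 = floor((14 + 14)/9) = 3.
  m_2 = 9*3 - 14 = 13, d_2 = (205 - 13^2)/9 = 36/9 = 4, a_2 = floor((14 + 13)/4) = 6.
  m_3 = 4*6 - 13 = 11, d_3 = (205 - 11^2)/4 = 84/4 = 21, a_3 = floor((14 + 11)/21) = 1.
  m_4 = 21*1 - 11 = 10, d_4 = (205 - 10^2)/21 = 105/21 = 5, a_4 = floor((14 + 10)/5) = 4.
  m_5 = 5*4 - 10 = 10, d_5 = (205 - 10^2)/5 = 105/5 = 21, a_5 = floor((14 + 10)/21) = 1.
  m_6 = 21*1 - 10 = 11, d_6 = (205 - 11^2)/21 = 84/21 = 4, a_6 = floor((14 + 11)/4) = 6.
  m_7 = 4*6 - 11 = 13, d_7 = (205 - 13^2)/4 = 36/4 = 9, a_7 = floor((14 + 13)/9) = 3.
  m_8 = 9*3 - 13 = 14, d_8 = (205 - 14^2)/9 = 9/9 = 1, a_8 = floor((14 + 14)/1) = 28.
  m_9 = 1*28 - 14 = 14, d_9 = (205 - 14^2)/1 = 9/1 = 9: (m_9, d_9) = (m_1, d_1) = (14, 9), so from here the quotients repeat a_1, ..., a_8; the period length is 8.
Hence the expansion of sqrt(205) is a_0 = 14 followed by the repeating block 3, 6, 1, 4, 1, 6, 3, 28 (period 8).

[14; (3, 6, 1, 4, 1, 6, 3, 28)]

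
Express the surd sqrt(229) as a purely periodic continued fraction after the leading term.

[15; (7, 1, 1, 7, 30)]

Write x_i = (sqrt(229) + m_i)/d_i with (m_0, d_0) = (0, 1). a_0 = floor(sqrt(229)) = 15, since 15^2 = 225 <= 229 < 256 = 16^2.
Iterate m_{i+1} = d_i*a_i - m_i, d_{i+1} = (229 - m_{i+1}^2)/d_i, a_{i+1} = floor((a_0 + m_{i+1})/d_{i+1}):
  m_1 = 1*15 - 0 = 15, d_1 = (229 - 15^2)/1 = 4/1 = 4, a_1 = floor((15 + 15)/4) = 7.
  m_2 = 4*7 - 15 = 13, d_2 = (229 - 13^2)/4 = 60/4 = 15, a_2 = floor((15 + 13)/15) = 1.
  m_3 = 15*1 - 13 = 2, d_3 = (229 - 2^2)/15 = 225/15 = 15, a_3 = floor((15 + 2)/15) = 1.
  m_4 = 15*1 - 2 = 13, d_4 = (229 - 13^2)/15 = 60/15 = 4, a_4 = floor((15 + 13)/4) = 7.
  m_5 = 4*7 - 13 = 15, d_5 = (229 - 15^2)/4 = 4/4 = 1, a_5 = floor((15 + 15)/1) = 30.
  m_6 = 1*30 - 15 = 15, d_6 = (229 - 15^2)/1 = 4/1 = 4: (m_6, d_6) = (m_1, d_1) = (15, 4), so from here the quotients repeat a_1, ..., a_5; the period length is 5.
Hence the expansion of sqrt(229) is a_0 = 15 followed by the repeating block 7, 1, 1, 7, 30 (period 5).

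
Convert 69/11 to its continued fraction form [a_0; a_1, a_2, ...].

Run the Euclidean algorithm on 69 and 11; the successive quotients are the partial quotients a_0, a_1, ... (each step inverts the fractional part left over by the previous one):
  69 = 6*11 + 3, so a_0 = 6.
  11 = 3*3 + 2, so a_1 = 3.
  3 = 1*2 + 1, so a_2 = 1.
  2 = 2*1 + 0, so a_3 = 2.
The remainder reaches 0 after 4 divisions, so the expansion has 4 partial quotients, read off in order.

[6; 3, 1, 2]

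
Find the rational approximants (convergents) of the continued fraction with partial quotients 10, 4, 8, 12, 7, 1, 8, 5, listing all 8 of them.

10/1, 41/4, 338/33, 4097/400, 29017/2833, 33114/3233, 293929/28697, 1502759/146718

Using the convergent recurrence p_i = a_i*p_{i-1} + p_{i-2}, q_i = a_i*q_{i-1} + q_{i-2} with p_{-2}=0, p_{-1}=1, q_{-2}=1, q_{-1}=0:
  i=0: a_0=10, p_0 = 10*1 + 0 = 10, q_0 = 10*0 + 1 = 1.
  i=1: a_1=4, p_1 = 4*10 + 1 = 41, q_1 = 4*1 + 0 = 4.
  i=2: a_2=8, p_2 = 8*41 + 10 = 338, q_2 = 8*4 + 1 = 33.
  i=3: a_3=12, p_3 = 12*338 + 41 = 4097, q_3 = 12*33 + 4 = 400.
  i=4: a_4=7, p_4 = 7*4097 + 338 = 29017, q_4 = 7*400 + 33 = 2833.
  i=5: a_5=1, p_5 = 1*29017 + 4097 = 33114, q_5 = 1*2833 + 400 = 3233.
  i=6: a_6=8, p_6 = 8*33114 + 29017 = 293929, q_6 = 8*3233 + 2833 = 28697.
  i=7: a_7=5, p_7 = 5*293929 + 33114 = 1502759, q_7 = 5*28697 + 3233 = 146718.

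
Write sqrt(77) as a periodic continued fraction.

Write x_i = (sqrt(77) + m_i)/d_i with (m_0, d_0) = (0, 1). a_0 = floor(sqrt(77)) = 8, since 8^2 = 64 <= 77 < 81 = 9^2.
Iterate m_{i+1} = d_i*a_i - m_i, d_{i+1} = (77 - m_{i+1}^2)/d_i, a_{i+1} = floor((a_0 + m_{i+1})/d_{i+1}):
  m_1 = 1*8 - 0 = 8, d_1 = (77 - 8^2)/1 = 13/1 = 13, a_1 = floor((8 + 8)/13) = 1.
  m_2 = 13*1 - 8 = 5, d_2 = (77 - 5^2)/13 = 52/13 = 4, a_2 = floor((8 + 5)/4) = 3.
  m_3 = 4*3 - 5 = 7, d_3 = (77 - 7^2)/4 = 28/4 = 7, a_3 = floor((8 + 7)/7) = 2.
  m_4 = 7*2 - 7 = 7, d_4 = (77 - 7^2)/7 = 28/7 = 4, a_4 = floor((8 + 7)/4) = 3.
  m_5 = 4*3 - 7 = 5, d_5 = (77 - 5^2)/4 = 52/4 = 13, a_5 = floor((8 + 5)/13) = 1.
  m_6 = 13*1 - 5 = 8, d_6 = (77 - 8^2)/13 = 13/13 = 1, a_6 = floor((8 + 8)/1) = 16.
  m_7 = 1*16 - 8 = 8, d_7 = (77 - 8^2)/1 = 13/1 = 13: (m_7, d_7) = (m_1, d_1) = (8, 13), so from here the quotients repeat a_1, ..., a_6; the period length is 6.
Hence the expansion of sqrt(77) is a_0 = 8 followed by the repeating block 1, 3, 2, 3, 1, 16 (period 6).

[8; (1, 3, 2, 3, 1, 16)]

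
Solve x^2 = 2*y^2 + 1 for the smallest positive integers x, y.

First expand sqrt(2) as a continued fraction. With x_i = (sqrt(2) + m_i)/d_i and (m_0, d_0) = (0, 1): a_0 = floor(sqrt(2)) = 1, since 1^2 = 1 <= 2 < 4 = 2^2.
Iterate m_{i+1} = d_i*a_i - m_i, d_{i+1} = (2 - m_{i+1}^2)/d_i, a_{i+1} = floor((a_0 + m_{i+1})/d_{i+1}):
  m_1 = 1*1 - 0 = 1, d_1 = (2 - 1^2)/1 = 1/1 = 1, a_1 = floor((1 + 1)/1) = 2.
  m_2 = 1*2 - 1 = 1, d_2 = (2 - 1^2)/1 = 1/1 = 1: (m_2, d_2) = (m_1, d_1) = (1, 1), so from here the quotient a_1 repeats; the period length is 1.
So sqrt(2) = [1; (2)] with period length k = 1.
k is odd, so (p_{k-1}, q_{k-1}) only solves x^2 - 2y^2 = -1 and the fundamental solution of x^2 - 2y^2 = 1 is (p_{2k-1}, q_{2k-1}) = (p_1, q_1); compute convergents through index 1, running through the period twice.
Convergents (p_i = a_i*p_{i-1} + p_{i-2}, q_i = a_i*q_{i-1} + q_{i-2} with p_{-2}=0, p_{-1}=1, q_{-2}=1, q_{-1}=0):
  i=0: a_0=1, p_0 = 1*1 + 0 = 1, q_0 = 1*0 + 1 = 1.
  i=1: a_1=2, p_1 = 2*1 + 1 = 3, q_1 = 2*1 + 0 = 2.
Indeed p_0^2 - 2*q_0^2 = 1 - 2 = -1, not +1.
Check: 3^2 - 2*2^2 = 9 - 8 = 1, so (x, y) = (3, 2) solves the equation, and by the theorem it is the least positive solution.

(x, y) = (3, 2)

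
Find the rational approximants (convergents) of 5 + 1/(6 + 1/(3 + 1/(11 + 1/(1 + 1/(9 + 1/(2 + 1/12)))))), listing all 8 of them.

5/1, 31/6, 98/19, 1109/215, 1207/234, 11972/2321, 25151/4876, 313784/60833

Using the convergent recurrence p_i = a_i*p_{i-1} + p_{i-2}, q_i = a_i*q_{i-1} + q_{i-2} with p_{-2}=0, p_{-1}=1, q_{-2}=1, q_{-1}=0:
  i=0: a_0=5, p_0 = 5*1 + 0 = 5, q_0 = 5*0 + 1 = 1.
  i=1: a_1=6, p_1 = 6*5 + 1 = 31, q_1 = 6*1 + 0 = 6.
  i=2: a_2=3, p_2 = 3*31 + 5 = 98, q_2 = 3*6 + 1 = 19.
  i=3: a_3=11, p_3 = 11*98 + 31 = 1109, q_3 = 11*19 + 6 = 215.
  i=4: a_4=1, p_4 = 1*1109 + 98 = 1207, q_4 = 1*215 + 19 = 234.
  i=5: a_5=9, p_5 = 9*1207 + 1109 = 11972, q_5 = 9*234 + 215 = 2321.
  i=6: a_6=2, p_6 = 2*11972 + 1207 = 25151, q_6 = 2*2321 + 234 = 4876.
  i=7: a_7=12, p_7 = 12*25151 + 11972 = 313784, q_7 = 12*4876 + 2321 = 60833.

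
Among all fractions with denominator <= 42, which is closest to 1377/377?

Expand x = 1377/377 as a continued fraction with the Euclidean algorithm:
  1377 = 3*377 + 246, so a_0 = 3.
  377 = 1*246 + 131, so a_1 = 1.
  246 = 1*131 + 115, so a_2 = 1.
  131 = 1*115 + 16, so a_3 = 1.
  115 = 7*16 + 3, so a_4 = 7.
  16 = 5*3 + 1, so a_5 = 5.
  3 = 3*1 + 0, so a_6 = 3.
so x = [3; 1, 1, 1, 7, 5, 3].
Convergents (p_i = a_i*p_{i-1} + p_{i-2}, q_i = a_i*q_{i-1} + q_{i-2} with p_{-2}=0, p_{-1}=1, q_{-2}=1, q_{-1}=0), until the denominator exceeds 42:
  i=0: a_0=3, p_0 = 3*1 + 0 = 3, q_0 = 3*0 + 1 = 1.
  i=1: a_1=1, p_1 = 1*3 + 1 = 4, q_1 = 1*1 + 0 = 1.
  i=2: a_2=1, p_2 = 1*4 + 3 = 7, q_2 = 1*1 + 1 = 2.
  i=3: a_3=1, p_3 = 1*7 + 4 = 11, q_3 = 1*2 + 1 = 3.
  i=4: a_4=7, p_4 = 7*11 + 7 = 84, q_4 = 7*3 + 2 = 23.
  i=5: a_5=5, p_5 = 5*84 + 11 = 431, q_5 = 5*23 + 3 = 118.
q_5 = 118 > 42, so the last convergent with denominator <= 42 is p_4/q_4 = 84/23.
The closest fraction with denominator <= 42 is either p_4/q_4 or the intermediate fraction (k*p_4 + p_3)/(k*q_4 + q_3) with the largest k >= 1 whose denominator stays <= 42; these approach x as k grows, and every other convergent or intermediate fraction in range is farther away.
Largest k: floor((42 - q_3)/q_4) = floor((42 - 3)/23) = 1.
That gives (1*84 + 11)/(1*23 + 3) = 95/26.
Compare the errors: |x - 84/23| = |1377*23 - 84*377|/(377*23) = 3/8671, and |x - 95/26| = |1377*26 - 95*377|/(377*26) = 13/9802.
Cross-multiplying, 3*9802 = 29406 < 112723 = 13*8671, so 3/8671 is smaller: the convergent 84/23 is closer to x than 95/26.

84/23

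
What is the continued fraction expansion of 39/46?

[0; 1, 5, 1, 1, 3]

Run the Euclidean algorithm on 39 and 46; the successive quotients are the partial quotients a_0, a_1, ... (each step inverts the fractional part left over by the previous one):
  39 = 0*46 + 39, so a_0 = 0.
  46 = 1*39 + 7, so a_1 = 1.
  39 = 5*7 + 4, so a_2 = 5.
  7 = 1*4 + 3, so a_3 = 1.
  4 = 1*3 + 1, so a_4 = 1.
  3 = 3*1 + 0, so a_5 = 3.
The remainder reaches 0 after 6 divisions, so the expansion has 6 partial quotients, read off in order.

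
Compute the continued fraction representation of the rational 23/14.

Run the Euclidean algorithm on 23 and 14; the successive quotients are the partial quotients a_0, a_1, ... (each step inverts the fractional part left over by the previous one):
  23 = 1*14 + 9, so a_0 = 1.
  14 = 1*9 + 5, so a_1 = 1.
  9 = 1*5 + 4, so a_2 = 1.
  5 = 1*4 + 1, so a_3 = 1.
  4 = 4*1 + 0, so a_4 = 4.
The remainder reaches 0 after 5 divisions, so the expansion has 5 partial quotients, read off in order.

[1; 1, 1, 1, 4]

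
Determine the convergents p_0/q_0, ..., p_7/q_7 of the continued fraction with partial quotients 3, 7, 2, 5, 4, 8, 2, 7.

3/1, 22/7, 47/15, 257/82, 1075/343, 8857/2826, 18789/5995, 140380/44791

Using the convergent recurrence p_i = a_i*p_{i-1} + p_{i-2}, q_i = a_i*q_{i-1} + q_{i-2} with p_{-2}=0, p_{-1}=1, q_{-2}=1, q_{-1}=0:
  i=0: a_0=3, p_0 = 3*1 + 0 = 3, q_0 = 3*0 + 1 = 1.
  i=1: a_1=7, p_1 = 7*3 + 1 = 22, q_1 = 7*1 + 0 = 7.
  i=2: a_2=2, p_2 = 2*22 + 3 = 47, q_2 = 2*7 + 1 = 15.
  i=3: a_3=5, p_3 = 5*47 + 22 = 257, q_3 = 5*15 + 7 = 82.
  i=4: a_4=4, p_4 = 4*257 + 47 = 1075, q_4 = 4*82 + 15 = 343.
  i=5: a_5=8, p_5 = 8*1075 + 257 = 8857, q_5 = 8*343 + 82 = 2826.
  i=6: a_6=2, p_6 = 2*8857 + 1075 = 18789, q_6 = 2*2826 + 343 = 5995.
  i=7: a_7=7, p_7 = 7*18789 + 8857 = 140380, q_7 = 7*5995 + 2826 = 44791.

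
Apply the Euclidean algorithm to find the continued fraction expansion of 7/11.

Run the Euclidean algorithm on 7 and 11; the successive quotients are the partial quotients a_0, a_1, ... (each step inverts the fractional part left over by the previous one):
  7 = 0*11 + 7, so a_0 = 0.
  11 = 1*7 + 4, so a_1 = 1.
  7 = 1*4 + 3, so a_2 = 1.
  4 = 1*3 + 1, so a_3 = 1.
  3 = 3*1 + 0, so a_4 = 3.
The remainder reaches 0 after 5 divisions, so the expansion has 5 partial quotients, read off in order.

[0; 1, 1, 1, 3]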